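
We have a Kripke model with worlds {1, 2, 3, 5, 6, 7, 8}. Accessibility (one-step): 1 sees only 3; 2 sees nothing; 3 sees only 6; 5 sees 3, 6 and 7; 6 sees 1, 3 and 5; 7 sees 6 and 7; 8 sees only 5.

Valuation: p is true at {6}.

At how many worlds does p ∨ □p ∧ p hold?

1

1: p is F, □p ∧ p is F. ✗
2: p is F, □p ∧ p is F. ✗
3: p is F, □p ∧ p is F. ✗
5: p is F, □p ∧ p is F. ✗
6: p is T, □p ∧ p is F. ✓
7: p is F, □p ∧ p is F. ✗
8: p is F, □p ∧ p is F. ✗
Satisfying worlds: {6}.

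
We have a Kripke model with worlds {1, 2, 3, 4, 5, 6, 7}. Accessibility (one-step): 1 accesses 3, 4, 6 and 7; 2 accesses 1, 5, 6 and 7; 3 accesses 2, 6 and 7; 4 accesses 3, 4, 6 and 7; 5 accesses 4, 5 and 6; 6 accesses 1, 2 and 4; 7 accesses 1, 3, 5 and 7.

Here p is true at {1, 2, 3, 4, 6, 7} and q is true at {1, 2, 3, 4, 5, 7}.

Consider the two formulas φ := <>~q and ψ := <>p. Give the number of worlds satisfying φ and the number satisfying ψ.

5 and 7

For <>~q:
1: successors {3, 4, 6, 7}; ~q there: 3:F, 4:F, 6:T, 7:F. ✓
2: successors {1, 5, 6, 7}; ~q there: 1:F, 5:F, 6:T, 7:F. ✓
3: successors {2, 6, 7}; ~q there: 2:F, 6:T, 7:F. ✓
4: successors {3, 4, 6, 7}; ~q there: 3:F, 4:F, 6:T, 7:F. ✓
5: successors {4, 5, 6}; ~q there: 4:F, 5:F, 6:T. ✓
6: successors {1, 2, 4}; ~q there: 1:F, 2:F, 4:F. ✗
7: successors {1, 3, 5, 7}; ~q there: 1:F, 3:F, 5:F, 7:F. ✗
— 5 worlds.
For <>p:
1: successors {3, 4, 6, 7}; p there: 3:T, 4:T, 6:T, 7:T. ✓
2: successors {1, 5, 6, 7}; p there: 1:T, 5:F, 6:T, 7:T. ✓
3: successors {2, 6, 7}; p there: 2:T, 6:T, 7:T. ✓
4: successors {3, 4, 6, 7}; p there: 3:T, 4:T, 6:T, 7:T. ✓
5: successors {4, 5, 6}; p there: 4:T, 5:F, 6:T. ✓
6: successors {1, 2, 4}; p there: 1:T, 2:T, 4:T. ✓
7: successors {1, 3, 5, 7}; p there: 1:T, 3:T, 5:F, 7:T. ✓
— 7 worlds.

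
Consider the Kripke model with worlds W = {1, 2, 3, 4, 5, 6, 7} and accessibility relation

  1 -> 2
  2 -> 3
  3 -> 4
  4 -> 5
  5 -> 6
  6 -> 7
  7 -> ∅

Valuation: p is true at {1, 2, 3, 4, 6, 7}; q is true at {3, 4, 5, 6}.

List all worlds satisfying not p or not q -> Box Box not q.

{3, 4, 5, 6, 7}

1: not p or not q is T, Box Box not q is F. ✗
2: not p or not q is T, Box Box not q is F. ✗
3: not p or not q is F, Box Box not q is F. ✓
4: not p or not q is F, Box Box not q is F. ✓
5: not p or not q is T, Box Box not q is T. ✓
6: not p or not q is F, Box Box not q is T. ✓
7: not p or not q is T, Box Box not q is T. ✓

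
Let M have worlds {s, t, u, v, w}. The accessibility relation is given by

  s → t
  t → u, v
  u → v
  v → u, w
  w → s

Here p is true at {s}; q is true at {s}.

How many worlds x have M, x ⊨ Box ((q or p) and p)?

1

s: successors {t}; (q or p) and p there: t:F. ✗
t: successors {u, v}; (q or p) and p there: u:F, v:F. ✗
u: successors {v}; (q or p) and p there: v:F. ✗
v: successors {u, w}; (q or p) and p there: u:F, w:F. ✗
w: successors {s}; (q or p) and p there: s:T. ✓
Satisfying worlds: {w}.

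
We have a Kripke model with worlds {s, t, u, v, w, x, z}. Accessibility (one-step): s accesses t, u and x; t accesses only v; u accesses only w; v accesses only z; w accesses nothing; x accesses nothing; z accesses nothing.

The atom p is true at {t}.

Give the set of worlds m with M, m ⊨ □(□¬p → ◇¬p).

s: successors {t, u, x}; □¬p → ◇¬p there: t:T, u:T, x:F. ✗
t: successors {v}; □¬p → ◇¬p there: v:T. ✓
u: successors {w}; □¬p → ◇¬p there: w:F. ✗
v: successors {z}; □¬p → ◇¬p there: z:F. ✗
w: no successors, so □(□¬p → ◇¬p) holds vacuously. ✓
x: no successors, so □(□¬p → ◇¬p) holds vacuously. ✓
z: no successors, so □(□¬p → ◇¬p) holds vacuously. ✓

{t, w, x, z}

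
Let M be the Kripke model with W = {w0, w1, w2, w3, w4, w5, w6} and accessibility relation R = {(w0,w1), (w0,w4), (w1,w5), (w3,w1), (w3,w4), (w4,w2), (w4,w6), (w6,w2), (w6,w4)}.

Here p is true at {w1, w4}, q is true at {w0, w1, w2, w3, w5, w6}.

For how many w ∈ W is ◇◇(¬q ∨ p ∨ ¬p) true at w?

w0: successors {w1, w4}; ◇(¬q ∨ p ∨ ¬p) there: w1:T, w4:T. ✓
w1: successors {w5}; ◇(¬q ∨ p ∨ ¬p) there: w5:F. ✗
w2: no successors, so ◇◇(¬q ∨ p ∨ ¬p) fails. ✗
w3: successors {w1, w4}; ◇(¬q ∨ p ∨ ¬p) there: w1:T, w4:T. ✓
w4: successors {w2, w6}; ◇(¬q ∨ p ∨ ¬p) there: w2:F, w6:T. ✓
w5: no successors, so ◇◇(¬q ∨ p ∨ ¬p) fails. ✗
w6: successors {w2, w4}; ◇(¬q ∨ p ∨ ¬p) there: w2:F, w4:T. ✓
Satisfying worlds: {w0, w3, w4, w6}.

4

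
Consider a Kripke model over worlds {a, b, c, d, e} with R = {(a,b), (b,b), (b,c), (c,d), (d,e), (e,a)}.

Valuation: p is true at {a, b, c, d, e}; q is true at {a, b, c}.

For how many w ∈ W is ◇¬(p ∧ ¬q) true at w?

3

a: successors {b}; ¬(p ∧ ¬q) there: b:T. ✓
b: successors {b, c}; ¬(p ∧ ¬q) there: b:T, c:T. ✓
c: successors {d}; ¬(p ∧ ¬q) there: d:F. ✗
d: successors {e}; ¬(p ∧ ¬q) there: e:F. ✗
e: successors {a}; ¬(p ∧ ¬q) there: a:T. ✓
Satisfying worlds: {a, b, e}.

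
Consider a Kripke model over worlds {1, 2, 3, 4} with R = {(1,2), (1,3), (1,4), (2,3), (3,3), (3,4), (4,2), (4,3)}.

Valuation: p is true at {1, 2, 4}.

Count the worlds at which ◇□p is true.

1: successors {2, 3, 4}; □p there: 2:F, 3:F, 4:F. ✗
2: successors {3}; □p there: 3:F. ✗
3: successors {3, 4}; □p there: 3:F, 4:F. ✗
4: successors {2, 3}; □p there: 2:F, 3:F. ✗
Satisfying worlds: ∅.

0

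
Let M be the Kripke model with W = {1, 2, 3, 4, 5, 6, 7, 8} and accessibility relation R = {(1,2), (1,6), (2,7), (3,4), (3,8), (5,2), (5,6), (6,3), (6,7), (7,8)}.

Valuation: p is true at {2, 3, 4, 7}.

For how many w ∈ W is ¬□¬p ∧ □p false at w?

1: ¬□¬p is T, □p is F. ✗
2: ¬□¬p is T, □p is T. ✓
3: ¬□¬p is T, □p is F. ✗
4: ¬□¬p is F, □p is T. ✗
5: ¬□¬p is T, □p is F. ✗
6: ¬□¬p is T, □p is T. ✓
7: ¬□¬p is F, □p is F. ✗
8: ¬□¬p is F, □p is T. ✗
Satisfying worlds: {2, 6}.
So ¬□¬p ∧ □p fails at the other 6 worlds.

6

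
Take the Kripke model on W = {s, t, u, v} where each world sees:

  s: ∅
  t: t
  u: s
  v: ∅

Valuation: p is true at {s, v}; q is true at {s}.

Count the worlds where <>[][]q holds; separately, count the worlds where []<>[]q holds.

1 and 2

For <>[][]q:
s: no successors, so <>[][]q fails. ✗
t: successors {t}; [][]q there: t:F. ✗
u: successors {s}; [][]q there: s:T. ✓
v: no successors, so <>[][]q fails. ✗
— 1 world.
For []<>[]q:
s: no successors, so []<>[]q holds vacuously. ✓
t: successors {t}; <>[]q there: t:F. ✗
u: successors {s}; <>[]q there: s:F. ✗
v: no successors, so []<>[]q holds vacuously. ✓
— 2 worlds.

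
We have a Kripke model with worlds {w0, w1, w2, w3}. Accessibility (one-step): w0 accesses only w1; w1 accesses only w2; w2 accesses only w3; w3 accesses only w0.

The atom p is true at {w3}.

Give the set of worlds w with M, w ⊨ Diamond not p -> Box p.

{w2}

w0: Diamond not p is T, Box p is F. ✗
w1: Diamond not p is T, Box p is F. ✗
w2: Diamond not p is F, Box p is T. ✓
w3: Diamond not p is T, Box p is F. ✗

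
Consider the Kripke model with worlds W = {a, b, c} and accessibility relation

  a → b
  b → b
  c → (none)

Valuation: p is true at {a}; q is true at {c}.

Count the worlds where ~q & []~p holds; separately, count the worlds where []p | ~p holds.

For ~q & []~p:
a: ~q is T, []~p is T. ✓
b: ~q is T, []~p is T. ✓
c: ~q is F, []~p is T. ✗
— 2 worlds.
For []p | ~p:
a: []p is F, ~p is F. ✗
b: []p is F, ~p is T. ✓
c: []p is T, ~p is T. ✓
— 2 worlds.

2 and 2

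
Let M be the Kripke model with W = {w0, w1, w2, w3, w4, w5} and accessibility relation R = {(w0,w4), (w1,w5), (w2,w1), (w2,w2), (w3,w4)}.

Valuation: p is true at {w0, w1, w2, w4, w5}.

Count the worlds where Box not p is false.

4

w0: successors {w4}; not p there: w4:F. ✗
w1: successors {w5}; not p there: w5:F. ✗
w2: successors {w1, w2}; not p there: w1:F, w2:F. ✗
w3: successors {w4}; not p there: w4:F. ✗
w4: no successors, so Box not p holds vacuously. ✓
w5: no successors, so Box not p holds vacuously. ✓
Satisfying worlds: {w4, w5}.
So Box not p fails at the other 4 worlds.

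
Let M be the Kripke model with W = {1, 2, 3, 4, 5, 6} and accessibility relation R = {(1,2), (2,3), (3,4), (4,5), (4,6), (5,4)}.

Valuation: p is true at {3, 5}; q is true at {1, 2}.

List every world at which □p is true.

{2, 6}

1: successors {2}; p there: 2:F. ✗
2: successors {3}; p there: 3:T. ✓
3: successors {4}; p there: 4:F. ✗
4: successors {5, 6}; p there: 5:T, 6:F. ✗
5: successors {4}; p there: 4:F. ✗
6: no successors, so □p holds vacuously. ✓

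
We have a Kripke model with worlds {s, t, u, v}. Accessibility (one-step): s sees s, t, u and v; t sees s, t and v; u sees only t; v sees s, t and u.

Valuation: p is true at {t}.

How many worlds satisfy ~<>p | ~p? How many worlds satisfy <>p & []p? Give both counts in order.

3 and 1

For ~<>p | ~p:
s: ~<>p is F, ~p is T. ✓
t: ~<>p is F, ~p is F. ✗
u: ~<>p is F, ~p is T. ✓
v: ~<>p is F, ~p is T. ✓
— 3 worlds.
For <>p & []p:
s: <>p is T, []p is F. ✗
t: <>p is T, []p is F. ✗
u: <>p is T, []p is T. ✓
v: <>p is T, []p is F. ✗
— 1 world.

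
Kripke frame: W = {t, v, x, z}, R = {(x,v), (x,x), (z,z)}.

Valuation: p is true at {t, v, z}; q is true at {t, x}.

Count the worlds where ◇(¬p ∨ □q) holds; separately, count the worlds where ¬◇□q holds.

1 and 3

For ◇(¬p ∨ □q):
t: no successors, so ◇(¬p ∨ □q) fails. ✗
v: no successors, so ◇(¬p ∨ □q) fails. ✗
x: successors {v, x}; ¬p ∨ □q there: v:T, x:T. ✓
z: successors {z}; ¬p ∨ □q there: z:F. ✗
— 1 world.
For ¬◇□q:
t: ◇□q is F. ✓
v: ◇□q is F. ✓
x: ◇□q is T. ✗
z: ◇□q is F. ✓
— 3 worlds.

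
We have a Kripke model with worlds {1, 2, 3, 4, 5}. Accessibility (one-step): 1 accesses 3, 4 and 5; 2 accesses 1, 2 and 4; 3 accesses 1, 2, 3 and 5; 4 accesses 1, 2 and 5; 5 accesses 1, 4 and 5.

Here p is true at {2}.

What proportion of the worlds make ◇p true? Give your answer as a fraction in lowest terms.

1: successors {3, 4, 5}; p there: 3:F, 4:F, 5:F. ✗
2: successors {1, 2, 4}; p there: 1:F, 2:T, 4:F. ✓
3: successors {1, 2, 3, 5}; p there: 1:F, 2:T, 3:F, 5:F. ✓
4: successors {1, 2, 5}; p there: 1:F, 2:T, 5:F. ✓
5: successors {1, 4, 5}; p there: 1:F, 4:F, 5:F. ✗
That's 3 of 5 worlds, so 3/5.

3/5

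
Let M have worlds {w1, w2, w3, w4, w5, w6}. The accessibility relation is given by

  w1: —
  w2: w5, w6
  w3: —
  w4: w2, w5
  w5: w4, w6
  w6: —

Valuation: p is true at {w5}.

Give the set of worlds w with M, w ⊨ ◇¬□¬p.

w1: no successors, so ◇¬□¬p fails. ✗
w2: successors {w5, w6}; ¬□¬p there: w5:F, w6:F. ✗
w3: no successors, so ◇¬□¬p fails. ✗
w4: successors {w2, w5}; ¬□¬p there: w2:T, w5:F. ✓
w5: successors {w4, w6}; ¬□¬p there: w4:T, w6:F. ✓
w6: no successors, so ◇¬□¬p fails. ✗

{w4, w5}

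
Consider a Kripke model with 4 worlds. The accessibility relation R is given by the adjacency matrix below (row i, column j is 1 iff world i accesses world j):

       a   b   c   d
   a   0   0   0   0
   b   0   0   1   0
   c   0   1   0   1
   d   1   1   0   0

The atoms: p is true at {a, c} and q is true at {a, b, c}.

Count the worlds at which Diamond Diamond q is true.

3

a: no successors, so Diamond Diamond q fails. ✗
b: successors {c}; Diamond q there: c:T. ✓
c: successors {b, d}; Diamond q there: b:T, d:T. ✓
d: successors {a, b}; Diamond q there: a:F, b:T. ✓
Satisfying worlds: {b, c, d}.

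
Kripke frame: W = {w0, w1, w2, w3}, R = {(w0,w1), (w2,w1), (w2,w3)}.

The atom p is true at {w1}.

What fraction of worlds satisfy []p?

3/4

w0: successors {w1}; p there: w1:T. ✓
w1: no successors, so []p holds vacuously. ✓
w2: successors {w1, w3}; p there: w1:T, w3:F. ✗
w3: no successors, so []p holds vacuously. ✓
That's 3 of 4 worlds, so 3/4.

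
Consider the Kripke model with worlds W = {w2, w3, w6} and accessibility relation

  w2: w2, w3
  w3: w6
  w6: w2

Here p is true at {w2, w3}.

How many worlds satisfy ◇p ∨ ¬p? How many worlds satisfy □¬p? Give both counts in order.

2 and 1

For ◇p ∨ ¬p:
w2: ◇p is T, ¬p is F. ✓
w3: ◇p is F, ¬p is F. ✗
w6: ◇p is T, ¬p is T. ✓
— 2 worlds.
For □¬p:
w2: successors {w2, w3}; ¬p there: w2:F, w3:F. ✗
w3: successors {w6}; ¬p there: w6:T. ✓
w6: successors {w2}; ¬p there: w2:F. ✗
— 1 world.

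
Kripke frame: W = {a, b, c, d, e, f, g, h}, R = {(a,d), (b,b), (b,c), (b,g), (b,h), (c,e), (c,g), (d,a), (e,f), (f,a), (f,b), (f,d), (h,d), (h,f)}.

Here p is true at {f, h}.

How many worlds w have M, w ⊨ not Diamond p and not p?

4

a: not Diamond p is T, not p is T. ✓
b: not Diamond p is F, not p is T. ✗
c: not Diamond p is T, not p is T. ✓
d: not Diamond p is T, not p is T. ✓
e: not Diamond p is F, not p is T. ✗
f: not Diamond p is T, not p is F. ✗
g: not Diamond p is T, not p is T. ✓
h: not Diamond p is F, not p is F. ✗
Satisfying worlds: {a, c, d, g}.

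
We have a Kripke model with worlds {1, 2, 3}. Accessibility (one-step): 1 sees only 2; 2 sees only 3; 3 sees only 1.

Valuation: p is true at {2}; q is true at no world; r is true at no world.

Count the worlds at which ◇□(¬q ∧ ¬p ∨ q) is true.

1: successors {2}; □(¬q ∧ ¬p ∨ q) there: 2:T. ✓
2: successors {3}; □(¬q ∧ ¬p ∨ q) there: 3:T. ✓
3: successors {1}; □(¬q ∧ ¬p ∨ q) there: 1:F. ✗
Satisfying worlds: {1, 2}.

2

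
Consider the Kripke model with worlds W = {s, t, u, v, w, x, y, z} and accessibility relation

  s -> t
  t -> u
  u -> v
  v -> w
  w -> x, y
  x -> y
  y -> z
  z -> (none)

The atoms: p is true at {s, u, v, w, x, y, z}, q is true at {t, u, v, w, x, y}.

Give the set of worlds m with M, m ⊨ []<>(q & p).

{s, t, u, v, z}

s: successors {t}; <>(q & p) there: t:T. ✓
t: successors {u}; <>(q & p) there: u:T. ✓
u: successors {v}; <>(q & p) there: v:T. ✓
v: successors {w}; <>(q & p) there: w:T. ✓
w: successors {x, y}; <>(q & p) there: x:T, y:F. ✗
x: successors {y}; <>(q & p) there: y:F. ✗
y: successors {z}; <>(q & p) there: z:F. ✗
z: no successors, so []<>(q & p) holds vacuously. ✓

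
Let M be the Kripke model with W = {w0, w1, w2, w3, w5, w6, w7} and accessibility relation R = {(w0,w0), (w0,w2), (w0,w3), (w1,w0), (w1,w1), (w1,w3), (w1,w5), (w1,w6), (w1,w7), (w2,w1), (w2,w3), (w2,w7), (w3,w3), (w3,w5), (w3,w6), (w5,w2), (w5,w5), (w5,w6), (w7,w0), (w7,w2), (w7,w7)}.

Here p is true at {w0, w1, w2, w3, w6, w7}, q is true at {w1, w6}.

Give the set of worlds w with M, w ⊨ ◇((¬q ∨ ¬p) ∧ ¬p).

w0: successors {w0, w2, w3}; (¬q ∨ ¬p) ∧ ¬p there: w0:F, w2:F, w3:F. ✗
w1: successors {w0, w1, w3, w5, w6, w7}; (¬q ∨ ¬p) ∧ ¬p there: w0:F, w1:F, w3:F, w5:T, w6:F, w7:F. ✓
w2: successors {w1, w3, w7}; (¬q ∨ ¬p) ∧ ¬p there: w1:F, w3:F, w7:F. ✗
w3: successors {w3, w5, w6}; (¬q ∨ ¬p) ∧ ¬p there: w3:F, w5:T, w6:F. ✓
w5: successors {w2, w5, w6}; (¬q ∨ ¬p) ∧ ¬p there: w2:F, w5:T, w6:F. ✓
w6: no successors, so ◇((¬q ∨ ¬p) ∧ ¬p) fails. ✗
w7: successors {w0, w2, w7}; (¬q ∨ ¬p) ∧ ¬p there: w0:F, w2:F, w7:F. ✗

{w1, w3, w5}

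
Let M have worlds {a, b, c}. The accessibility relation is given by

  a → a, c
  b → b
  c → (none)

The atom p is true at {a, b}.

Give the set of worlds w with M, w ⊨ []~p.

a: successors {a, c}; ~p there: a:F, c:T. ✗
b: successors {b}; ~p there: b:F. ✗
c: no successors, so []~p holds vacuously. ✓

{c}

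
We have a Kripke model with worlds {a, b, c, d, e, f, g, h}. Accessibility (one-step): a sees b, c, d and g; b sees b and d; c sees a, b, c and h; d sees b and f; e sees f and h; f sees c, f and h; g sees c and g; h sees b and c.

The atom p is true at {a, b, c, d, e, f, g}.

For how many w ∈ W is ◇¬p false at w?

5

a: successors {b, c, d, g}; ¬p there: b:F, c:F, d:F, g:F. ✗
b: successors {b, d}; ¬p there: b:F, d:F. ✗
c: successors {a, b, c, h}; ¬p there: a:F, b:F, c:F, h:T. ✓
d: successors {b, f}; ¬p there: b:F, f:F. ✗
e: successors {f, h}; ¬p there: f:F, h:T. ✓
f: successors {c, f, h}; ¬p there: c:F, f:F, h:T. ✓
g: successors {c, g}; ¬p there: c:F, g:F. ✗
h: successors {b, c}; ¬p there: b:F, c:F. ✗
Satisfying worlds: {c, e, f}.
So ◇¬p fails at the other 5 worlds.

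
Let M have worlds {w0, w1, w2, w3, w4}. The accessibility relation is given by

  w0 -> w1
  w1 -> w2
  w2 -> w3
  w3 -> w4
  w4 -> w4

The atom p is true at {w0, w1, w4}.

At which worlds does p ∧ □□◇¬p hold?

{w0}

w0: p is T, □□◇¬p is T. ✓
w1: p is T, □□◇¬p is F. ✗
w2: p is F, □□◇¬p is F. ✗
w3: p is F, □□◇¬p is F. ✗
w4: p is T, □□◇¬p is F. ✗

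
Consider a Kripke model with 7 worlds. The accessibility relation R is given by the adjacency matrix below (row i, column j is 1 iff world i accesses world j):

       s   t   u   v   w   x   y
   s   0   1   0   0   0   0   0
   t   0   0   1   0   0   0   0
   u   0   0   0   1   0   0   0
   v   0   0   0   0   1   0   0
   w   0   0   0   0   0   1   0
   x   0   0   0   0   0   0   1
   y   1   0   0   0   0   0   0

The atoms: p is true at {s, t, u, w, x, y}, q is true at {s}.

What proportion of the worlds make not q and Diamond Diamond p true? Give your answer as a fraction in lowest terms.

5/7

s: not q is F, Diamond Diamond p is T. ✗
t: not q is T, Diamond Diamond p is F. ✗
u: not q is T, Diamond Diamond p is T. ✓
v: not q is T, Diamond Diamond p is T. ✓
w: not q is T, Diamond Diamond p is T. ✓
x: not q is T, Diamond Diamond p is T. ✓
y: not q is T, Diamond Diamond p is T. ✓
That's 5 of 7 worlds, so 5/7.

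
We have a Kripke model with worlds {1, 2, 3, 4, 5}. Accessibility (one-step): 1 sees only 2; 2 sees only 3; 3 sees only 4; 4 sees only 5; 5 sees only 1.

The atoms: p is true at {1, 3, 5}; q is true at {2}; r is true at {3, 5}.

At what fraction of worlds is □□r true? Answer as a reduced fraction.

2/5

1: successors {2}; □r there: 2:T. ✓
2: successors {3}; □r there: 3:F. ✗
3: successors {4}; □r there: 4:T. ✓
4: successors {5}; □r there: 5:F. ✗
5: successors {1}; □r there: 1:F. ✗
That's 2 of 5 worlds, so 2/5.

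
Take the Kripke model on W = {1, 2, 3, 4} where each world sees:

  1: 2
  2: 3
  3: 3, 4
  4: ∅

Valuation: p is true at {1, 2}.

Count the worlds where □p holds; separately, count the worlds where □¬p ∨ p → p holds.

2 and 2

For □p:
1: successors {2}; p there: 2:T. ✓
2: successors {3}; p there: 3:F. ✗
3: successors {3, 4}; p there: 3:F, 4:F. ✗
4: no successors, so □p holds vacuously. ✓
— 2 worlds.
For □¬p ∨ p → p:
1: □¬p ∨ p is T, p is T. ✓
2: □¬p ∨ p is T, p is T. ✓
3: □¬p ∨ p is T, p is F. ✗
4: □¬p ∨ p is T, p is F. ✗
— 2 worlds.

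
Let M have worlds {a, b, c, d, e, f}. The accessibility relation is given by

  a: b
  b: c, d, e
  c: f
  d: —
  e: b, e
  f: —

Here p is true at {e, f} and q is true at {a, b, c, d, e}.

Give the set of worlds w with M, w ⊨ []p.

{c, d, f}

a: successors {b}; p there: b:F. ✗
b: successors {c, d, e}; p there: c:F, d:F, e:T. ✗
c: successors {f}; p there: f:T. ✓
d: no successors, so []p holds vacuously. ✓
e: successors {b, e}; p there: b:F, e:T. ✗
f: no successors, so []p holds vacuously. ✓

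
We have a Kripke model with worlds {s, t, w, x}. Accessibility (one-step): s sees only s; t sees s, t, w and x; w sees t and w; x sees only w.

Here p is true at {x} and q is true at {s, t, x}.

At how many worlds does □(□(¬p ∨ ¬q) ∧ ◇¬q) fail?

3

s: successors {s}; □(¬p ∨ ¬q) ∧ ◇¬q there: s:F. ✗
t: successors {s, t, w, x}; □(¬p ∨ ¬q) ∧ ◇¬q there: s:F, t:F, w:T, x:T. ✗
w: successors {t, w}; □(¬p ∨ ¬q) ∧ ◇¬q there: t:F, w:T. ✗
x: successors {w}; □(¬p ∨ ¬q) ∧ ◇¬q there: w:T. ✓
Satisfying worlds: {x}.
So □(□(¬p ∨ ¬q) ∧ ◇¬q) fails at the other 3 worlds.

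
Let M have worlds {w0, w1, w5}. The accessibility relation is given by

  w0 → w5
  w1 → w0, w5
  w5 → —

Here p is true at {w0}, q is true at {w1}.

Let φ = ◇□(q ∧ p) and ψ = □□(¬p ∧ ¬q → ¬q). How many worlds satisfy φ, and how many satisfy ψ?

2 and 3

For ◇□(q ∧ p):
w0: successors {w5}; □(q ∧ p) there: w5:T. ✓
w1: successors {w0, w5}; □(q ∧ p) there: w0:F, w5:T. ✓
w5: no successors, so ◇□(q ∧ p) fails. ✗
— 2 worlds.
For □□(¬p ∧ ¬q → ¬q):
w0: successors {w5}; □(¬p ∧ ¬q → ¬q) there: w5:T. ✓
w1: successors {w0, w5}; □(¬p ∧ ¬q → ¬q) there: w0:T, w5:T. ✓
w5: no successors, so □□(¬p ∧ ¬q → ¬q) holds vacuously. ✓
— 3 worlds.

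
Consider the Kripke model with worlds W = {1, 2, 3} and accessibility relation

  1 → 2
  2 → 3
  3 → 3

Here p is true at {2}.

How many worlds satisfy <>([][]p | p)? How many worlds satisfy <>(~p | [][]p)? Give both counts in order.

For <>([][]p | p):
1: successors {2}; [][]p | p there: 2:T. ✓
2: successors {3}; [][]p | p there: 3:F. ✗
3: successors {3}; [][]p | p there: 3:F. ✗
— 1 world.
For <>(~p | [][]p):
1: successors {2}; ~p | [][]p there: 2:F. ✗
2: successors {3}; ~p | [][]p there: 3:T. ✓
3: successors {3}; ~p | [][]p there: 3:T. ✓
— 2 worlds.

1 and 2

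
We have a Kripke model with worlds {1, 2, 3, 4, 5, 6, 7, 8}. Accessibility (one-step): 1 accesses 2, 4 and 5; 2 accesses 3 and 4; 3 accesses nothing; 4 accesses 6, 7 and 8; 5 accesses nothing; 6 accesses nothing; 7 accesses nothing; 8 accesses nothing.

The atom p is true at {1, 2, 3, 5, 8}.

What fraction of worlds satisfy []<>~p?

5/8

1: successors {2, 4, 5}; <>~p there: 2:T, 4:T, 5:F. ✗
2: successors {3, 4}; <>~p there: 3:F, 4:T. ✗
3: no successors, so []<>~p holds vacuously. ✓
4: successors {6, 7, 8}; <>~p there: 6:F, 7:F, 8:F. ✗
5: no successors, so []<>~p holds vacuously. ✓
6: no successors, so []<>~p holds vacuously. ✓
7: no successors, so []<>~p holds vacuously. ✓
8: no successors, so []<>~p holds vacuously. ✓
That's 5 of 8 worlds, so 5/8.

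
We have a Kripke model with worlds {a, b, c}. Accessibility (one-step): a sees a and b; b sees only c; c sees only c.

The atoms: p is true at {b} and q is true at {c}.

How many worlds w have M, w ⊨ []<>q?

a: successors {a, b}; <>q there: a:F, b:T. ✗
b: successors {c}; <>q there: c:T. ✓
c: successors {c}; <>q there: c:T. ✓
Satisfying worlds: {b, c}.

2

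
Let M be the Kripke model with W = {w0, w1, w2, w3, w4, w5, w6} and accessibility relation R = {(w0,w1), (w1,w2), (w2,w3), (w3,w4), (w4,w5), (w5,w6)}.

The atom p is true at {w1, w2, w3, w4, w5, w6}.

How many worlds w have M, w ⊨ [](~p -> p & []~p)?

w0: successors {w1}; ~p -> p & []~p there: w1:T. ✓
w1: successors {w2}; ~p -> p & []~p there: w2:T. ✓
w2: successors {w3}; ~p -> p & []~p there: w3:T. ✓
w3: successors {w4}; ~p -> p & []~p there: w4:T. ✓
w4: successors {w5}; ~p -> p & []~p there: w5:T. ✓
w5: successors {w6}; ~p -> p & []~p there: w6:T. ✓
w6: no successors, so [](~p -> p & []~p) holds vacuously. ✓
Satisfying worlds: {w0, w1, w2, w3, w4, w5, w6}.

7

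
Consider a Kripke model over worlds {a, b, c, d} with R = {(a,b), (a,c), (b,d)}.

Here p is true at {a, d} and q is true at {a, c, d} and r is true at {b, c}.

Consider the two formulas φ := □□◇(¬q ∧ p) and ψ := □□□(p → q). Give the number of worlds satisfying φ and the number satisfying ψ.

For □□◇(¬q ∧ p):
a: successors {b, c}; □◇(¬q ∧ p) there: b:F, c:T. ✗
b: successors {d}; □◇(¬q ∧ p) there: d:T. ✓
c: no successors, so □□◇(¬q ∧ p) holds vacuously. ✓
d: no successors, so □□◇(¬q ∧ p) holds vacuously. ✓
— 3 worlds.
For □□□(p → q):
a: successors {b, c}; □□(p → q) there: b:T, c:T. ✓
b: successors {d}; □□(p → q) there: d:T. ✓
c: no successors, so □□□(p → q) holds vacuously. ✓
d: no successors, so □□□(p → q) holds vacuously. ✓
— 4 worlds.

3 and 4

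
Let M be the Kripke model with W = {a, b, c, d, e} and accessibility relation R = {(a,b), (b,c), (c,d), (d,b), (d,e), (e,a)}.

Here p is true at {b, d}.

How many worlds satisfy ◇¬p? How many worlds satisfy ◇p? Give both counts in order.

3 and 3

For ◇¬p:
a: successors {b}; ¬p there: b:F. ✗
b: successors {c}; ¬p there: c:T. ✓
c: successors {d}; ¬p there: d:F. ✗
d: successors {b, e}; ¬p there: b:F, e:T. ✓
e: successors {a}; ¬p there: a:T. ✓
— 3 worlds.
For ◇p:
a: successors {b}; p there: b:T. ✓
b: successors {c}; p there: c:F. ✗
c: successors {d}; p there: d:T. ✓
d: successors {b, e}; p there: b:T, e:F. ✓
e: successors {a}; p there: a:F. ✗
— 3 worlds.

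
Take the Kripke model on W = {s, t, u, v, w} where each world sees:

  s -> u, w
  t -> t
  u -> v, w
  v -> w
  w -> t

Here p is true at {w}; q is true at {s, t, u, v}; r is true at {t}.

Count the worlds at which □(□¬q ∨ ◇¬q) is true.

0

s: successors {u, w}; □¬q ∨ ◇¬q there: u:T, w:F. ✗
t: successors {t}; □¬q ∨ ◇¬q there: t:F. ✗
u: successors {v, w}; □¬q ∨ ◇¬q there: v:T, w:F. ✗
v: successors {w}; □¬q ∨ ◇¬q there: w:F. ✗
w: successors {t}; □¬q ∨ ◇¬q there: t:F. ✗
Satisfying worlds: ∅.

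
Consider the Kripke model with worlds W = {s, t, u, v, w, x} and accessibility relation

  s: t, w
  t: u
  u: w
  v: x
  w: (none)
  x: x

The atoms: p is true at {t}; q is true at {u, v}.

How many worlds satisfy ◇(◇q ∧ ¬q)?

s: successors {t, w}; ◇q ∧ ¬q there: t:T, w:F. ✓
t: successors {u}; ◇q ∧ ¬q there: u:F. ✗
u: successors {w}; ◇q ∧ ¬q there: w:F. ✗
v: successors {x}; ◇q ∧ ¬q there: x:F. ✗
w: no successors, so ◇(◇q ∧ ¬q) fails. ✗
x: successors {x}; ◇q ∧ ¬q there: x:F. ✗
Satisfying worlds: {s}.

1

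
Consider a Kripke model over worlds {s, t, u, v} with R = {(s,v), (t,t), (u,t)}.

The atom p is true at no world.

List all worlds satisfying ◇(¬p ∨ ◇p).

s: successors {v}; ¬p ∨ ◇p there: v:T. ✓
t: successors {t}; ¬p ∨ ◇p there: t:T. ✓
u: successors {t}; ¬p ∨ ◇p there: t:T. ✓
v: no successors, so ◇(¬p ∨ ◇p) fails. ✗

{s, t, u}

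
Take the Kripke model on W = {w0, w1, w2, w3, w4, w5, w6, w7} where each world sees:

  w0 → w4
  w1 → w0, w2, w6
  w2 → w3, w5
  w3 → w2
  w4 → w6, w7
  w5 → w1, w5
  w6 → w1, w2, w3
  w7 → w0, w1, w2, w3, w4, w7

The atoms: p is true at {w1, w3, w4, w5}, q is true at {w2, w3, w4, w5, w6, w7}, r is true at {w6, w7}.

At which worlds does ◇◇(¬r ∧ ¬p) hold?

w0: successors {w4}; ◇(¬r ∧ ¬p) there: w4:F. ✗
w1: successors {w0, w2, w6}; ◇(¬r ∧ ¬p) there: w0:F, w2:F, w6:T. ✓
w2: successors {w3, w5}; ◇(¬r ∧ ¬p) there: w3:T, w5:F. ✓
w3: successors {w2}; ◇(¬r ∧ ¬p) there: w2:F. ✗
w4: successors {w6, w7}; ◇(¬r ∧ ¬p) there: w6:T, w7:T. ✓
w5: successors {w1, w5}; ◇(¬r ∧ ¬p) there: w1:T, w5:F. ✓
w6: successors {w1, w2, w3}; ◇(¬r ∧ ¬p) there: w1:T, w2:F, w3:T. ✓
w7: successors {w0, w1, w2, w3, w4, w7}; ◇(¬r ∧ ¬p) there: w0:F, w1:T, w2:F, w3:T, w4:F, w7:T. ✓

{w1, w2, w4, w5, w6, w7}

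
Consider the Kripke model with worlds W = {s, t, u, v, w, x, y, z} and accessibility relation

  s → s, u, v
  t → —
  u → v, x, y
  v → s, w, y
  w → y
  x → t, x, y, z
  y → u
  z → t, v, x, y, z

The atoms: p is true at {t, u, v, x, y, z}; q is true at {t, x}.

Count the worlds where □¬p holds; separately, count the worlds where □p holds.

For □¬p:
s: successors {s, u, v}; ¬p there: s:T, u:F, v:F. ✗
t: no successors, so □¬p holds vacuously. ✓
u: successors {v, x, y}; ¬p there: v:F, x:F, y:F. ✗
v: successors {s, w, y}; ¬p there: s:T, w:T, y:F. ✗
w: successors {y}; ¬p there: y:F. ✗
x: successors {t, x, y, z}; ¬p there: t:F, x:F, y:F, z:F. ✗
y: successors {u}; ¬p there: u:F. ✗
z: successors {t, v, x, y, z}; ¬p there: t:F, v:F, x:F, y:F, z:F. ✗
— 1 world.
For □p:
s: successors {s, u, v}; p there: s:F, u:T, v:T. ✗
t: no successors, so □p holds vacuously. ✓
u: successors {v, x, y}; p there: v:T, x:T, y:T. ✓
v: successors {s, w, y}; p there: s:F, w:F, y:T. ✗
w: successors {y}; p there: y:T. ✓
x: successors {t, x, y, z}; p there: t:T, x:T, y:T, z:T. ✓
y: successors {u}; p there: u:T. ✓
z: successors {t, v, x, y, z}; p there: t:T, v:T, x:T, y:T, z:T. ✓
— 6 worlds.

1 and 6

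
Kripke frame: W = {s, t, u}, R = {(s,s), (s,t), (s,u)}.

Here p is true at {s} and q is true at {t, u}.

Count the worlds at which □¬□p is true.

2

s: successors {s, t, u}; ¬□p there: s:T, t:F, u:F. ✗
t: no successors, so □¬□p holds vacuously. ✓
u: no successors, so □¬□p holds vacuously. ✓
Satisfying worlds: {t, u}.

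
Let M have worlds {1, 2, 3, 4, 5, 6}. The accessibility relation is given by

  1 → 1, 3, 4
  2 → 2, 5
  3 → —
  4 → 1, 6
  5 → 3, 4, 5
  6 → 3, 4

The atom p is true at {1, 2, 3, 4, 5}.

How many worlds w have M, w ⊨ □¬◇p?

1

1: successors {1, 3, 4}; ¬◇p there: 1:F, 3:T, 4:F. ✗
2: successors {2, 5}; ¬◇p there: 2:F, 5:F. ✗
3: no successors, so □¬◇p holds vacuously. ✓
4: successors {1, 6}; ¬◇p there: 1:F, 6:F. ✗
5: successors {3, 4, 5}; ¬◇p there: 3:T, 4:F, 5:F. ✗
6: successors {3, 4}; ¬◇p there: 3:T, 4:F. ✗
Satisfying worlds: {3}.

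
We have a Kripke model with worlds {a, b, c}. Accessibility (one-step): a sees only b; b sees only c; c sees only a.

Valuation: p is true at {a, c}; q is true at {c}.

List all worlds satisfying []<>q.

a: successors {b}; <>q there: b:T. ✓
b: successors {c}; <>q there: c:F. ✗
c: successors {a}; <>q there: a:F. ✗

{a}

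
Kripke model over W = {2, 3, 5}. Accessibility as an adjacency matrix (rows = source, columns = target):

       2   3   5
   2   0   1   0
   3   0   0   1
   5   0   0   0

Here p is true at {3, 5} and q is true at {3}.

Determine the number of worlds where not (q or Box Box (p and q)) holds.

1

2: q or Box Box (p and q) is F. ✓
3: q or Box Box (p and q) is T. ✗
5: q or Box Box (p and q) is T. ✗
Satisfying worlds: {2}.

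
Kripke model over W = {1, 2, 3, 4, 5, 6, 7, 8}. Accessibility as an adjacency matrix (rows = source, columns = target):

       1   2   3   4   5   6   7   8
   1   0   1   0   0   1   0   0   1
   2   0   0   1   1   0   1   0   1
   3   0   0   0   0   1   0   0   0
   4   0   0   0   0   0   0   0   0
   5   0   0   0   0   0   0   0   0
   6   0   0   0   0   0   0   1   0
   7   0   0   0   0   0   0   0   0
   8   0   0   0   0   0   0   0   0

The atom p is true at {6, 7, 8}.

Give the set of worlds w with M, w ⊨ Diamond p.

1: successors {2, 5, 8}; p there: 2:F, 5:F, 8:T. ✓
2: successors {3, 4, 6, 8}; p there: 3:F, 4:F, 6:T, 8:T. ✓
3: successors {5}; p there: 5:F. ✗
4: no successors, so Diamond p fails. ✗
5: no successors, so Diamond p fails. ✗
6: successors {7}; p there: 7:T. ✓
7: no successors, so Diamond p fails. ✗
8: no successors, so Diamond p fails. ✗

{1, 2, 6}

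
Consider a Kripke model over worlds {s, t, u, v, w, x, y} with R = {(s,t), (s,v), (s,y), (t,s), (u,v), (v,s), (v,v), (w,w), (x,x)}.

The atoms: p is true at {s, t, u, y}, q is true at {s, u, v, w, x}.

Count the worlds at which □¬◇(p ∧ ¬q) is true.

5

s: successors {t, v, y}; ¬◇(p ∧ ¬q) there: t:T, v:T, y:T. ✓
t: successors {s}; ¬◇(p ∧ ¬q) there: s:F. ✗
u: successors {v}; ¬◇(p ∧ ¬q) there: v:T. ✓
v: successors {s, v}; ¬◇(p ∧ ¬q) there: s:F, v:T. ✗
w: successors {w}; ¬◇(p ∧ ¬q) there: w:T. ✓
x: successors {x}; ¬◇(p ∧ ¬q) there: x:T. ✓
y: no successors, so □¬◇(p ∧ ¬q) holds vacuously. ✓
Satisfying worlds: {s, u, w, x, y}.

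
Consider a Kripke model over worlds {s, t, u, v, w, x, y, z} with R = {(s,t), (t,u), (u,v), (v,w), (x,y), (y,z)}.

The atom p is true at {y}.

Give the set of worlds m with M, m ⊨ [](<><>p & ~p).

s: successors {t}; <><>p & ~p there: t:F. ✗
t: successors {u}; <><>p & ~p there: u:F. ✗
u: successors {v}; <><>p & ~p there: v:F. ✗
v: successors {w}; <><>p & ~p there: w:F. ✗
w: no successors, so [](<><>p & ~p) holds vacuously. ✓
x: successors {y}; <><>p & ~p there: y:F. ✗
y: successors {z}; <><>p & ~p there: z:F. ✗
z: no successors, so [](<><>p & ~p) holds vacuously. ✓

{w, z}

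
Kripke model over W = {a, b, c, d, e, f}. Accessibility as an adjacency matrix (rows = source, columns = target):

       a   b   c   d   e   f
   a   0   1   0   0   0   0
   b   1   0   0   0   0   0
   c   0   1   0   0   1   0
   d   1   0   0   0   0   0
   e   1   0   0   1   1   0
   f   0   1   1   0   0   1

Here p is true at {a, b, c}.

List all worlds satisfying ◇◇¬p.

{c, e, f}

a: successors {b}; ◇¬p there: b:F. ✗
b: successors {a}; ◇¬p there: a:F. ✗
c: successors {b, e}; ◇¬p there: b:F, e:T. ✓
d: successors {a}; ◇¬p there: a:F. ✗
e: successors {a, d, e}; ◇¬p there: a:F, d:F, e:T. ✓
f: successors {b, c, f}; ◇¬p there: b:F, c:T, f:T. ✓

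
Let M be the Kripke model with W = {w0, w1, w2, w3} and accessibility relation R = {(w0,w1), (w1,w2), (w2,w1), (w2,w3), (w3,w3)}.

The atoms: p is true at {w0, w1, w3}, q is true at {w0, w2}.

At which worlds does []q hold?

{w1}

w0: successors {w1}; q there: w1:F. ✗
w1: successors {w2}; q there: w2:T. ✓
w2: successors {w1, w3}; q there: w1:F, w3:F. ✗
w3: successors {w3}; q there: w3:F. ✗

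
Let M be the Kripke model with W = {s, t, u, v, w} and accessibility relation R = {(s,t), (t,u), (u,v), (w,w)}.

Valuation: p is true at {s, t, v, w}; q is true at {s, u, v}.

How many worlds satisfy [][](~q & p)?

s: successors {t}; [](~q & p) there: t:F. ✗
t: successors {u}; [](~q & p) there: u:F. ✗
u: successors {v}; [](~q & p) there: v:T. ✓
v: no successors, so [][](~q & p) holds vacuously. ✓
w: successors {w}; [](~q & p) there: w:T. ✓
Satisfying worlds: {u, v, w}.

3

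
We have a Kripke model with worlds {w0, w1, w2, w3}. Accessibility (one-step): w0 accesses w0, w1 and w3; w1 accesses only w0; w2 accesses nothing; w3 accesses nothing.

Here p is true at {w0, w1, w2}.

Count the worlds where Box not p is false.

2

w0: successors {w0, w1, w3}; not p there: w0:F, w1:F, w3:T. ✗
w1: successors {w0}; not p there: w0:F. ✗
w2: no successors, so Box not p holds vacuously. ✓
w3: no successors, so Box not p holds vacuously. ✓
Satisfying worlds: {w2, w3}.
So Box not p fails at the other 2 worlds.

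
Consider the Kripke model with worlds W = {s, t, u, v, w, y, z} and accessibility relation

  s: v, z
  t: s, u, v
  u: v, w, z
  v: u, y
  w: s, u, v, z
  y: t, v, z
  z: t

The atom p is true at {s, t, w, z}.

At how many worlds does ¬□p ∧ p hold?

3

s: ¬□p is T, p is T. ✓
t: ¬□p is T, p is T. ✓
u: ¬□p is T, p is F. ✗
v: ¬□p is T, p is F. ✗
w: ¬□p is T, p is T. ✓
y: ¬□p is T, p is F. ✗
z: ¬□p is F, p is T. ✗
Satisfying worlds: {s, t, w}.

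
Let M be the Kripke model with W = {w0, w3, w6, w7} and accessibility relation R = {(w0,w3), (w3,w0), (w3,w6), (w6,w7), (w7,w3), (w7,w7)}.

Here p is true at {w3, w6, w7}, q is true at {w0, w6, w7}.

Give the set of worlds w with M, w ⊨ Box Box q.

w0: successors {w3}; Box q there: w3:T. ✓
w3: successors {w0, w6}; Box q there: w0:F, w6:T. ✗
w6: successors {w7}; Box q there: w7:F. ✗
w7: successors {w3, w7}; Box q there: w3:T, w7:F. ✗

{w0}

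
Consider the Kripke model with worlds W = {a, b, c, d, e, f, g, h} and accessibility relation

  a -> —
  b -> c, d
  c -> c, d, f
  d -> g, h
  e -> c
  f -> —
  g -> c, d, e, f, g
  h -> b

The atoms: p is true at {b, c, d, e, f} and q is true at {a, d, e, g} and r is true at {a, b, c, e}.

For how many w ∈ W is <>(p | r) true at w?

a: no successors, so <>(p | r) fails. ✗
b: successors {c, d}; p | r there: c:T, d:T. ✓
c: successors {c, d, f}; p | r there: c:T, d:T, f:T. ✓
d: successors {g, h}; p | r there: g:F, h:F. ✗
e: successors {c}; p | r there: c:T. ✓
f: no successors, so <>(p | r) fails. ✗
g: successors {c, d, e, f, g}; p | r there: c:T, d:T, e:T, f:T, g:F. ✓
h: successors {b}; p | r there: b:T. ✓
Satisfying worlds: {b, c, e, g, h}.

5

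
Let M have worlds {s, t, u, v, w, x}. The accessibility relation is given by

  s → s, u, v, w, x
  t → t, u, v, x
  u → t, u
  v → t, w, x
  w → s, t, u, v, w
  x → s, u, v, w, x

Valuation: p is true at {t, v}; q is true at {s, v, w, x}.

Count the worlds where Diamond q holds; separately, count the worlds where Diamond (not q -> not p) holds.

For Diamond q:
s: successors {s, u, v, w, x}; q there: s:T, u:F, v:T, w:T, x:T. ✓
t: successors {t, u, v, x}; q there: t:F, u:F, v:T, x:T. ✓
u: successors {t, u}; q there: t:F, u:F. ✗
v: successors {t, w, x}; q there: t:F, w:T, x:T. ✓
w: successors {s, t, u, v, w}; q there: s:T, t:F, u:F, v:T, w:T. ✓
x: successors {s, u, v, w, x}; q there: s:T, u:F, v:T, w:T, x:T. ✓
— 5 worlds.
For Diamond (not q -> not p):
s: successors {s, u, v, w, x}; not q -> not p there: s:T, u:T, v:T, w:T, x:T. ✓
t: successors {t, u, v, x}; not q -> not p there: t:F, u:T, v:T, x:T. ✓
u: successors {t, u}; not q -> not p there: t:F, u:T. ✓
v: successors {t, w, x}; not q -> not p there: t:F, w:T, x:T. ✓
w: successors {s, t, u, v, w}; not q -> not p there: s:T, t:F, u:T, v:T, w:T. ✓
x: successors {s, u, v, w, x}; not q -> not p there: s:T, u:T, v:T, w:T, x:T. ✓
— 6 worlds.

5 and 6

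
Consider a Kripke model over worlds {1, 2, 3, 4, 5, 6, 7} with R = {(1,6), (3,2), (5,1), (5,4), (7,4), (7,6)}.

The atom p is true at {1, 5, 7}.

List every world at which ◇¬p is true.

1: successors {6}; ¬p there: 6:T. ✓
2: no successors, so ◇¬p fails. ✗
3: successors {2}; ¬p there: 2:T. ✓
4: no successors, so ◇¬p fails. ✗
5: successors {1, 4}; ¬p there: 1:F, 4:T. ✓
6: no successors, so ◇¬p fails. ✗
7: successors {4, 6}; ¬p there: 4:T, 6:T. ✓

{1, 3, 5, 7}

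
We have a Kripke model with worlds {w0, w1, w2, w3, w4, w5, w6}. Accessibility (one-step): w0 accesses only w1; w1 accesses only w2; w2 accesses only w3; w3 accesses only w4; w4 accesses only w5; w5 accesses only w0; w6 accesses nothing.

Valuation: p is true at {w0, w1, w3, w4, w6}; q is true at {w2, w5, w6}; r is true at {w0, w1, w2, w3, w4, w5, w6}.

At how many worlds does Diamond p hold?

w0: successors {w1}; p there: w1:T. ✓
w1: successors {w2}; p there: w2:F. ✗
w2: successors {w3}; p there: w3:T. ✓
w3: successors {w4}; p there: w4:T. ✓
w4: successors {w5}; p there: w5:F. ✗
w5: successors {w0}; p there: w0:T. ✓
w6: no successors, so Diamond p fails. ✗
Satisfying worlds: {w0, w2, w3, w5}.

4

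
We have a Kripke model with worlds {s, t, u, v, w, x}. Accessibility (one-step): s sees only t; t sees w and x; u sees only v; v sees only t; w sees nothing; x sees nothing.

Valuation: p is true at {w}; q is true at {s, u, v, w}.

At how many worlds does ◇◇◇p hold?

1

s: successors {t}; ◇◇p there: t:F. ✗
t: successors {w, x}; ◇◇p there: w:F, x:F. ✗
u: successors {v}; ◇◇p there: v:T. ✓
v: successors {t}; ◇◇p there: t:F. ✗
w: no successors, so ◇◇◇p fails. ✗
x: no successors, so ◇◇◇p fails. ✗
Satisfying worlds: {u}.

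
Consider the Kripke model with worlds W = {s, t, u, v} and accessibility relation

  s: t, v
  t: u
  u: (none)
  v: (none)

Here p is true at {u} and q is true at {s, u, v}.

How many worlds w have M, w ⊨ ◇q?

2

s: successors {t, v}; q there: t:F, v:T. ✓
t: successors {u}; q there: u:T. ✓
u: no successors, so ◇q fails. ✗
v: no successors, so ◇q fails. ✗
Satisfying worlds: {s, t}.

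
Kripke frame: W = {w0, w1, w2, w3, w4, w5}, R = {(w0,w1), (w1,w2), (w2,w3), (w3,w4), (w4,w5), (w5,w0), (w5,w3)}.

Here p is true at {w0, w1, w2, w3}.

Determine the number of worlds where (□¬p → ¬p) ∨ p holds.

w0: □¬p → ¬p is T, p is T. ✓
w1: □¬p → ¬p is T, p is T. ✓
w2: □¬p → ¬p is T, p is T. ✓
w3: □¬p → ¬p is F, p is T. ✓
w4: □¬p → ¬p is T, p is F. ✓
w5: □¬p → ¬p is T, p is F. ✓
Satisfying worlds: {w0, w1, w2, w3, w4, w5}.

6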